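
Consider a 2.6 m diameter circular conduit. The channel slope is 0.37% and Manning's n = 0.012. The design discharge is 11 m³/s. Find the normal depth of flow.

y_n = 1.37 m

Manning's equation rearranged: A R^(2/3) = nQ / (1·√S) = 0.012 × 11 / (√0.0037) = 2.17.
At y = 1.66 m: A R^(2/3) = 2.937 — too large.
At y = 1.37 m: A R^(2/3) = 2.175 — ≈ 2.17.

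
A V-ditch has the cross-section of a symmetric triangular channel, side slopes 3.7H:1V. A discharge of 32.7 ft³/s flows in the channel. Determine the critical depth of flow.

At critical depth, Q² T / (g A³) = 1, i.e. A³/T = Q²/g = 32.7²/32.2 = 33.21.
Trying y = 1.76 ft: A³/T = 115.6 — high.
Trying y = 1.37 ft: A³/T = 33.04 — close enough.

y_c = 1.37 ft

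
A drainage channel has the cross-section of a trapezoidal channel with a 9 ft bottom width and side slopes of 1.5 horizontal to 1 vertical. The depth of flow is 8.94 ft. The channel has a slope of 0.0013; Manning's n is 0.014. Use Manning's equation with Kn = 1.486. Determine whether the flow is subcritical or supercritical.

With bottom width b = 9 ft and side slope z = 1.5: A = (b + zy)y = (9 + 1.5×8.94)×8.94 = 200.3 ft²; P = b + 2y√(1+z²) = 9 + 2×8.94×1.803 = 41.23 ft.
Hydraulic radius R = A/P = 200.3/41.23 = 4.859 ft.
V = (1.486/n) R^(2/3) √S = (1.486/0.014) × 4.859^(2/3) × √0.0013 = 10.98 ft/s. Hydraulic depth D_h = A/T = 200.3/35.82 = 5.593 ft.
Froude number Fr = V/√(g·D_h) = 10.98/√(32.2×5.593) = 0.818, which is less than 1, so the flow is subcritical.

subcritical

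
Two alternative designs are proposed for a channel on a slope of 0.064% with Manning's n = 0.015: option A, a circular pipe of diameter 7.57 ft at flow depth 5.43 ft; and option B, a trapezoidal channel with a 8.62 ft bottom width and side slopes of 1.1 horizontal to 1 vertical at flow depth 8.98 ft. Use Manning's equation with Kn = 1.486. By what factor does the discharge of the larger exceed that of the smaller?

Channel A: For a circular section of diameter D = 7.57 ft at depth y = 5.43 ft, the central angle is θ = 2 arccos(1 − 2y/D) = 4.041 rad. Then A = (D²/8)(θ − sin θ) = 34.55 ft² and P = Dθ/2 = 15.29 ft. Hydraulic radius R = A/P = 34.55/15.29 = 2.259 ft. Q_A = (1.486/0.015)·34.55·2.259^(2/3)·√0.00064 = 149.1 ft³/s.
Channel B: With bottom width b = 8.62 ft and side slope z = 1.1: A = (b + zy)y = (8.62 + 1.1×8.98)×8.98 = 166.1 ft²; P = b + 2y√(1+z²) = 8.62 + 2×8.98×1.487 = 35.32 ft. Hydraulic radius R = A/P = 166.1/35.32 = 4.703 ft. Q_B = (1.486/0.015)·166.1·4.703^(2/3)·√0.00064 = 1169 ft³/s.
The larger discharge is 1169 ft³/s and the smaller is 149.1 ft³/s; the ratio is 7.84.

7.84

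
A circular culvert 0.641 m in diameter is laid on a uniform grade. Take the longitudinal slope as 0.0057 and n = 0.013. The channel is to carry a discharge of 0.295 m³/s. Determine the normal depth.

Manning's equation rearranged: A R^(2/3) = nQ / (1·√S) = 0.013 × 0.295 / (√0.0057) = 0.0508.
At y = 0.391 m: A R^(2/3) = 0.06559 — over.
At y = 0.284 m: A R^(2/3) = 0.03858 — short.
At y = 0.333 m: A R^(2/3) = 0.05077 — ≈ 0.0508.

y_n = 0.333 m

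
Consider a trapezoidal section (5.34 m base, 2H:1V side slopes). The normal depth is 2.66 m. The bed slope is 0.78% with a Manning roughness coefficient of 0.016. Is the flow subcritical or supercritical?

supercritical

With bottom width b = 5.34 m and side slope z = 2: A = (b + zy)y = (5.34 + 2×2.66)×2.66 = 28.36 m²; P = b + 2y√(1+z²) = 5.34 + 2×2.66×2.236 = 17.24 m.
Hydraulic radius R = A/P = 28.36/17.24 = 1.645 m.
V = (1/n) R^(2/3) √S = (1/0.016) × 1.645^(2/3) × √0.0078 = 7.692 m/s. Hydraulic depth D_h = A/T = 28.36/15.98 = 1.774 m.
Froude number Fr = V/√(g·D_h) = 7.692/√(9.81×1.774) = 1.84, which is greater than 1, so the flow is supercritical.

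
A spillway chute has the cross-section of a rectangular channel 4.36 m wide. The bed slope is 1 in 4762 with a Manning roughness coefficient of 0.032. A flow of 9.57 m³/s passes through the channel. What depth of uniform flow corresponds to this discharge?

y_n = 3.88 m

Manning's equation rearranged: A R^(2/3) = nQ / (1·√S) = 0.032 × 9.57 / (√0.00021) = 21.13.
Trying y = 2.74 m: A R^(2/3) = 13.6 — too small.
Trying y = 4.34 m: A R^(2/3) = 24.25 — too large.
Trying y = 3.88 m: A R^(2/3) = 21.13 — matches.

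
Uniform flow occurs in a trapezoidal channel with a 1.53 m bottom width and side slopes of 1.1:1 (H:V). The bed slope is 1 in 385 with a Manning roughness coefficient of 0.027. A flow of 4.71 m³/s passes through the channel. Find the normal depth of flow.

y_n = 1.17 m

Manning's equation rearranged: A R^(2/3) = nQ / (1·√S) = 0.027 × 4.71 / (√0.002597) = 2.495.
Trying y = 1.42 m: A R^(2/3) = 3.667 — too large.
Trying y = 1.17 m: A R^(2/3) = 2.493 — ≈ 2.495.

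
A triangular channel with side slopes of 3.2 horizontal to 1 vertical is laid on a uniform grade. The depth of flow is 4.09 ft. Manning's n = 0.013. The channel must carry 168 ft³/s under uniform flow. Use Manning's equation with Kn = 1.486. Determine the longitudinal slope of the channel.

S = 0.000309

For a triangular section with side slope z = 3.2: A = zy² = 3.2×4.09² = 53.53 ft²; P = 2y√(1+z²) = 2×4.09×3.353 = 27.42 ft.
Hydraulic radius R = A/P = 53.53/27.42 = 1.952 ft.
From Manning's equation, S = [nQ / (1.486 A R^(2/3))]² = [0.013 × 168 / (1.486 × 53.53 × 1.952^(2/3))]² = 0.000309.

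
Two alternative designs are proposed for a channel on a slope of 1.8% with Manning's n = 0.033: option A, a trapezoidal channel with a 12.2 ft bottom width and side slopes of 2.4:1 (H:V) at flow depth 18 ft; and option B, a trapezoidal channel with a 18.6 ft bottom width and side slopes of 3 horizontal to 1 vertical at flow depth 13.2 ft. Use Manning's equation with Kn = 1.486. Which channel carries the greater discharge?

channel A

Channel A: With bottom width b = 12.2 ft and side slope z = 2.4: A = (b + zy)y = (12.2 + 2.4×18)×18 = 997.2 ft²; P = b + 2y√(1+z²) = 12.2 + 2×18×2.6 = 105.8 ft. Hydraulic radius R = A/P = 997.2/105.8 = 9.425 ft. Q_A = (1.486/0.033)·997.2·9.425^(2/3)·√0.018 = 26880 ft³/s.
Channel B: With bottom width b = 18.6 ft and side slope z = 3: A = (b + zy)y = (18.6 + 3×13.2)×13.2 = 768.2 ft²; P = b + 2y√(1+z²) = 18.6 + 2×13.2×3.162 = 102.1 ft. Hydraulic radius R = A/P = 768.2/102.1 = 7.526 ft. Q_B = (1.486/0.033)·768.2·7.526^(2/3)·√0.018 = 17820 ft³/s.
Q_A = 26880 ft³/s vs Q_B = 17820 ft³/s, so channel A carries more.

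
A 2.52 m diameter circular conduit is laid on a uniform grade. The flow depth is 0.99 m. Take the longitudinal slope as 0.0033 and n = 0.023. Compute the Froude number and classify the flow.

subcritical

For a circular section of diameter D = 2.52 m at depth y = 0.99 m, the central angle is θ = 2 arccos(1 − 2y/D) = 2.71 rad. Then A = (D²/8)(θ − sin θ) = 1.819 m² and P = Dθ/2 = 3.414 m.
Hydraulic radius R = A/P = 1.819/3.414 = 0.5327 m.
V = (1/n) R^(2/3) √S = (1/0.023) × 0.5327^(2/3) × √0.0033 = 1.641 m/s. Hydraulic depth D_h = A/T = 1.819/2.461 = 0.7388 m.
Froude number Fr = V/√(g·D_h) = 1.641/√(9.81×0.7388) = 0.61, which is less than 1, so the flow is subcritical.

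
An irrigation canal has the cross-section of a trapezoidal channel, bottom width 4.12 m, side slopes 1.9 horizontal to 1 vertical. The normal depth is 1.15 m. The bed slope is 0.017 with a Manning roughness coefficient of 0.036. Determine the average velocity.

V = 3.12 m/s

With bottom width b = 4.12 m and side slope z = 1.9: A = (b + zy)y = (4.12 + 1.9×1.15)×1.15 = 7.251 m²; P = b + 2y√(1+z²) = 4.12 + 2×1.15×2.147 = 9.058 m.
Hydraulic radius R = A/P = 7.251/9.058 = 0.8005 m.
From Manning's equation, V = (1/n) R^(2/3) S^(1/2) = (1/0.036) × 0.8005^(2/3) × 0.017^(1/2) = 3.12 m/s.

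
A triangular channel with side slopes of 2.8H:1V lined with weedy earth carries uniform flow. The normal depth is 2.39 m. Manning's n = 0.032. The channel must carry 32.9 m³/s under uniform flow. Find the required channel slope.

S = 0.0037

For a triangular section with side slope z = 2.8: A = zy² = 2.8×2.39² = 15.99 m²; P = 2y√(1+z²) = 2×2.39×2.973 = 14.21 m.
Hydraulic radius R = A/P = 15.99/14.21 = 1.125 m.
From Manning's equation, S = [nQ / (1 A R^(2/3))]² = [0.032 × 32.9 / (1 × 15.99 × 1.125^(2/3))]² = 0.0037.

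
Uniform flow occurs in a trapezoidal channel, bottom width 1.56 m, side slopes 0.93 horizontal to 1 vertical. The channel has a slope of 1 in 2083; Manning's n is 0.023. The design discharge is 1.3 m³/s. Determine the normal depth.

Manning's equation rearranged: A R^(2/3) = nQ / (1·√S) = 0.023 × 1.3 / (√0.0004801) = 1.365.
At y = 0.696 m: A R^(2/3) = 0.894 — too small.
At y = 1.05 m: A R^(2/3) = 1.898 — too large.
At y = 0.879 m: A R^(2/3) = 1.365 — close enough.

y_n = 0.879 m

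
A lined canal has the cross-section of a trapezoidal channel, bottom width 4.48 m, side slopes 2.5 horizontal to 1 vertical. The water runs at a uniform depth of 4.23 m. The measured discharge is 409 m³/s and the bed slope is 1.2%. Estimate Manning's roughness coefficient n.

With bottom width b = 4.48 m and side slope z = 2.5: A = (b + zy)y = (4.48 + 2.5×4.23)×4.23 = 63.68 m²; P = b + 2y√(1+z²) = 4.48 + 2×4.23×2.693 = 27.26 m.
Hydraulic radius R = A/P = 63.68/27.26 = 2.336 m.
Rearranging Manning's equation: n = (1/Q) A R^(2/3) S^(1/2) = (1/409) × 63.68 × 2.336^(2/3) × √0.012 = 0.03.

n = 0.03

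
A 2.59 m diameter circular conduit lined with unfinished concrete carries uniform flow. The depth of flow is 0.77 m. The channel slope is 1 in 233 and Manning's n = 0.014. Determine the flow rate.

Q = 3.55 m³/s

For a circular section of diameter D = 2.59 m at depth y = 0.77 m, the central angle is θ = 2 arccos(1 − 2y/D) = 2.307 rad. Then A = (D²/8)(θ − sin θ) = 1.313 m² and P = Dθ/2 = 2.987 m.
Hydraulic radius R = A/P = 1.313/2.987 = 0.4394 m.
Manning's equation: Q = (1/n) A R^(2/3) S^(1/2) = (1/0.014) × 1.313 × 0.4394^(2/3) × 0.004292^(1/2) = 3.55 m³/s.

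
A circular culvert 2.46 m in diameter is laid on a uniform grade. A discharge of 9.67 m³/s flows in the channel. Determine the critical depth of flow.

y_c = 1.42 m

At critical depth, Q² T / (g A³) = 1, i.e. A³/T = Q²/g = 9.67²/9.81 = 9.532.
At y = 1.16 m: A³/T = 4.361 — short.
At y = 1.42 m: A³/T = 9.444 — matches.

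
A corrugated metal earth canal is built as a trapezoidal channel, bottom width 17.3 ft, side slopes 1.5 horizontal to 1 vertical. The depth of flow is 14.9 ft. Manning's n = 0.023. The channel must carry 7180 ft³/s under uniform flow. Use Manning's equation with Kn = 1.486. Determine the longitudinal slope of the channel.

With bottom width b = 17.3 ft and side slope z = 1.5: A = (b + zy)y = (17.3 + 1.5×14.9)×14.9 = 590.8 ft²; P = b + 2y√(1+z²) = 17.3 + 2×14.9×1.803 = 71.02 ft.
Hydraulic radius R = A/P = 590.8/71.02 = 8.318 ft.
From Manning's equation, S = [nQ / (1.486 A R^(2/3))]² = [0.023 × 7180 / (1.486 × 590.8 × 8.318^(2/3))]² = 0.0021.

S = 0.0021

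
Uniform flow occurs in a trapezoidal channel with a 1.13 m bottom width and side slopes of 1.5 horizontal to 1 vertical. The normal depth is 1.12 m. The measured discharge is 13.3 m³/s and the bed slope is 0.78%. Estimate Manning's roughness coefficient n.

n = 0.015

With bottom width b = 1.13 m and side slope z = 1.5: A = (b + zy)y = (1.13 + 1.5×1.12)×1.12 = 3.147 m²; P = b + 2y√(1+z²) = 1.13 + 2×1.12×1.803 = 5.168 m.
Hydraulic radius R = A/P = 3.147/5.168 = 0.609 m.
Rearranging Manning's equation: n = (1/Q) A R^(2/3) S^(1/2) = (1/13.3) × 3.147 × 0.609^(2/3) × √0.0078 = 0.015.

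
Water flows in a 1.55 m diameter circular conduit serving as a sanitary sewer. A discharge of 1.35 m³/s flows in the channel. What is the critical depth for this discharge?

At critical depth, Q² T / (g A³) = 1, i.e. A³/T = Q²/g = 1.35²/9.81 = 0.1858.
Trying y = 0.516 m: A³/T = 0.1136 — low.
Trying y = 0.586 m: A³/T = 0.1856 — matches.

y_c = 0.586 m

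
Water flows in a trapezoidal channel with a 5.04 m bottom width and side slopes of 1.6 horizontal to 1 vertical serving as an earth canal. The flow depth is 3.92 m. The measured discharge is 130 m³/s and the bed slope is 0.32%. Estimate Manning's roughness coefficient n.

With bottom width b = 5.04 m and side slope z = 1.6: A = (b + zy)y = (5.04 + 1.6×3.92)×3.92 = 44.34 m²; P = b + 2y√(1+z²) = 5.04 + 2×3.92×1.887 = 19.83 m.
Hydraulic radius R = A/P = 44.34/19.83 = 2.236 m.
Rearranging Manning's equation: n = (1/Q) A R^(2/3) S^(1/2) = (1/130) × 44.34 × 2.236^(2/3) × √0.0032 = 0.033.

n = 0.033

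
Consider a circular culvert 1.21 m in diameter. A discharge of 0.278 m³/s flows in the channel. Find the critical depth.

y_c = 0.279 m

At critical depth, Q² T / (g A³) = 1, i.e. A³/T = Q²/g = 0.278²/9.81 = 0.007878.
At y = 0.209 m: A³/T = 0.002551 — too small.
At y = 0.344 m: A³/T = 0.01788 — too large.
At y = 0.279 m: A³/T = 0.007909 — close enough.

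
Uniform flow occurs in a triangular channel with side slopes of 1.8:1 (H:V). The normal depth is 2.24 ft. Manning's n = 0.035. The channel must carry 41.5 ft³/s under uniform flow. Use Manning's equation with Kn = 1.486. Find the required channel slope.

For a triangular section with side slope z = 1.8: A = zy² = 1.8×2.24² = 9.032 ft²; P = 2y√(1+z²) = 2×2.24×2.059 = 9.225 ft.
Hydraulic radius R = A/P = 9.032/9.225 = 0.9791 ft.
From Manning's equation, S = [nQ / (1.486 A R^(2/3))]² = [0.035 × 41.5 / (1.486 × 9.032 × 0.9791^(2/3))]² = 0.012.

S = 0.012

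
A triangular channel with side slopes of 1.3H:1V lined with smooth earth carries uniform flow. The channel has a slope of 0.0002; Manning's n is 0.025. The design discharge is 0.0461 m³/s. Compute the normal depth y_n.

y_n = 0.446 m

Manning's equation rearranged: A R^(2/3) = nQ / (1·√S) = 0.025 × 0.0461 / (√0.0002) = 0.08149.
Trying y = 0.528 m: A R^(2/3) = 0.1277 — over.
Trying y = 0.307 m: A R^(2/3) = 0.03008 — short.
Trying y = 0.446 m: A R^(2/3) = 0.08144 — matches.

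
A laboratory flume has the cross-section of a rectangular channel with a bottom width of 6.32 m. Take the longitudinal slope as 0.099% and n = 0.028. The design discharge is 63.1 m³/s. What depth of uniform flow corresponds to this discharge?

Manning's equation rearranged: A R^(2/3) = nQ / (1·√S) = 0.028 × 63.1 / (√0.00099) = 56.15.
At y = 3.8 m: A R^(2/3) = 34.55 — too small.
At y = 7.02 m: A R^(2/3) = 74.57 — too large.
At y = 5.57 m: A R^(2/3) = 56.18 — matches.

y_n = 5.57 m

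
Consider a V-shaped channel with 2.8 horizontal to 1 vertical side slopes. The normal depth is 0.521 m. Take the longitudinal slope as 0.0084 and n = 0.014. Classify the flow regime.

For a triangular section with side slope z = 2.8: A = zy² = 2.8×0.521² = 0.76 m²; P = 2y√(1+z²) = 2×0.521×2.973 = 3.098 m.
Hydraulic radius R = A/P = 0.76/3.098 = 0.2453 m.
V = (1/n) R^(2/3) √S = (1/0.014) × 0.2453^(2/3) × √0.0084 = 2.565 m/s. Hydraulic depth D_h = A/T = 0.76/2.918 = 0.2605 m.
Froude number Fr = V/√(g·D_h) = 2.565/√(9.81×0.2605) = 1.6, which is greater than 1, so the flow is supercritical.

supercritical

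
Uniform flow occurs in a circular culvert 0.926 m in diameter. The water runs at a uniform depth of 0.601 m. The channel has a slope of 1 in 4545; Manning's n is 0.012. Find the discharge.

Q = 0.237 m³/s

For a circular section of diameter D = 0.926 m at depth y = 0.601 m, the central angle is θ = 2 arccos(1 − 2y/D) = 3.747 rad. Then A = (D²/8)(θ − sin θ) = 0.4626 m² and P = Dθ/2 = 1.735 m.
Hydraulic radius R = A/P = 0.4626/1.735 = 0.2667 m.
Manning's equation: Q = (1/n) A R^(2/3) S^(1/2) = (1/0.012) × 0.4626 × 0.2667^(2/3) × 0.00022^(1/2) = 0.237 m³/s.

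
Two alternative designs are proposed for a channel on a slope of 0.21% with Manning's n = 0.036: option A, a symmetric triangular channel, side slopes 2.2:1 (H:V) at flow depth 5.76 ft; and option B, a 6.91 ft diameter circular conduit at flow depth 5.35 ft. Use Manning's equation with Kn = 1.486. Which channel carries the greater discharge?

channel A

Channel A: For a triangular section with side slope z = 2.2: A = zy² = 2.2×5.76² = 72.99 ft²; P = 2y√(1+z²) = 2×5.76×2.417 = 27.84 ft. Hydraulic radius R = A/P = 72.99/27.84 = 2.622 ft. Q_A = (1.486/0.036)·72.99·2.622^(2/3)·√0.0021 = 262.5 ft³/s.
Channel B: For a circular section of diameter D = 6.91 ft at depth y = 5.35 ft, the central angle is θ = 2 arccos(1 − 2y/D) = 4.303 rad. Then A = (D²/8)(θ − sin θ) = 31.16 ft² and P = Dθ/2 = 14.87 ft. Hydraulic radius R = A/P = 31.16/14.87 = 2.096 ft. Q_B = (1.486/0.036)·31.16·2.096^(2/3)·√0.0021 = 96.51 ft³/s.
Q_A = 262.5 ft³/s vs Q_B = 96.51 ft³/s, so channel A carries more.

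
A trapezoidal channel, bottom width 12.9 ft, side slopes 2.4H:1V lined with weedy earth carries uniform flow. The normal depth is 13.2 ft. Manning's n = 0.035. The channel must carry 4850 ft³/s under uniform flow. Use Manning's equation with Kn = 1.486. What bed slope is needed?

With bottom width b = 12.9 ft and side slope z = 2.4: A = (b + zy)y = (12.9 + 2.4×13.2)×13.2 = 588.5 ft²; P = b + 2y√(1+z²) = 12.9 + 2×13.2×2.6 = 81.54 ft.
Hydraulic radius R = A/P = 588.5/81.54 = 7.217 ft.
From Manning's equation, S = [nQ / (1.486 A R^(2/3))]² = [0.035 × 4850 / (1.486 × 588.5 × 7.217^(2/3))]² = 0.0027.

S = 0.0027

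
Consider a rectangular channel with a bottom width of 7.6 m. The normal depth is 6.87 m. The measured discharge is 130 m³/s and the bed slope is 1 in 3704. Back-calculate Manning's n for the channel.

Flow area A = b·y = 7.6 × 6.87 = 52.21 m². Wetted perimeter P = b + 2y = 7.6 + 2×6.87 = 21.34 m.
Hydraulic radius R = A/P = 52.21/21.34 = 2.447 m.
Rearranging Manning's equation: n = (1/Q) A R^(2/3) S^(1/2) = (1/130) × 52.21 × 2.447^(2/3) × √0.00027 = 0.012.

n = 0.012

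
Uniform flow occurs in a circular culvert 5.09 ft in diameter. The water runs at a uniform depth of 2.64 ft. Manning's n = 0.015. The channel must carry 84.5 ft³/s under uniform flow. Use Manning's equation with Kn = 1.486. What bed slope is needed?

For a circular section of diameter D = 5.09 ft at depth y = 2.64 ft, the central angle is θ = 2 arccos(1 − 2y/D) = 3.216 rad. Then A = (D²/8)(θ − sin θ) = 10.66 ft² and P = Dθ/2 = 8.185 ft.
Hydraulic radius R = A/P = 10.66/8.185 = 1.302 ft.
From Manning's equation, S = [nQ / (1.486 A R^(2/3))]² = [0.015 × 84.5 / (1.486 × 10.66 × 1.302^(2/3))]² = 0.00451.

S = 0.00451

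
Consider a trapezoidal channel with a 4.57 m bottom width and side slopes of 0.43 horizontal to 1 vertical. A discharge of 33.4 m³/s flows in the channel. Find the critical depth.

y_c = 1.67 m

At critical depth, Q² T / (g A³) = 1, i.e. A³/T = Q²/g = 33.4²/9.81 = 113.7.
Try y = 1.42 m: A³/T = 68.74 — too small.
Try y = 1.93 m: A³/T = 181.7 — too large.
Try y = 1.67 m: A³/T = 114.7 — matches.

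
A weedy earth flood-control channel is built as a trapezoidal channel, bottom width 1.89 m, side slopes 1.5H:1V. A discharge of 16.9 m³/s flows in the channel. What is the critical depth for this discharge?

At critical depth, Q² T / (g A³) = 1, i.e. A³/T = Q²/g = 16.9²/9.81 = 29.11.
Try y = 1.52 m: A³/T = 39.48 — too large.
Try y = 1.02 m: A³/T = 8.576 — too small.
Try y = 1.41 m: A³/T = 29.42 — matches.

y_c = 1.41 m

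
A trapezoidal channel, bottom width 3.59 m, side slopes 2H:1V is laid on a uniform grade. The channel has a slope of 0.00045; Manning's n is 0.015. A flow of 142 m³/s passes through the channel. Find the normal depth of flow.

Manning's equation rearranged: A R^(2/3) = nQ / (1·√S) = 0.015 × 142 / (√0.00045) = 100.4.
Trying y = 5.04 m: A R^(2/3) = 131.5 — over.
Trying y = 3.4 m: A R^(2/3) = 53.8 — short.
Trying y = 4.48 m: A R^(2/3) = 100.2 — close enough.

y_n = 4.48 m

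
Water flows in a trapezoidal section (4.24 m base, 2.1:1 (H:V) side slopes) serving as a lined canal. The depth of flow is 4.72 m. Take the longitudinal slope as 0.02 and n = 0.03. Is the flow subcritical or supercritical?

With bottom width b = 4.24 m and side slope z = 2.1: A = (b + zy)y = (4.24 + 2.1×4.72)×4.72 = 66.8 m²; P = b + 2y√(1+z²) = 4.24 + 2×4.72×2.326 = 26.2 m.
Hydraulic radius R = A/P = 66.8/26.2 = 2.55 m.
V = (1/n) R^(2/3) √S = (1/0.03) × 2.55^(2/3) × √0.02 = 8.798 m/s. Hydraulic depth D_h = A/T = 66.8/24.06 = 2.776 m.
Froude number Fr = V/√(g·D_h) = 8.798/√(9.81×2.776) = 1.69, which is greater than 1, so the flow is supercritical.

supercritical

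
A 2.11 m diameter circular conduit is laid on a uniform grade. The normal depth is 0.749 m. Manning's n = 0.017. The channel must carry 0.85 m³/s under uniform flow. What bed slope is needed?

S = 0.00055

For a circular section of diameter D = 2.11 m at depth y = 0.749 m, the central angle is θ = 2 arccos(1 − 2y/D) = 2.553 rad. Then A = (D²/8)(θ − sin θ) = 1.112 m² and P = Dθ/2 = 2.693 m.
Hydraulic radius R = A/P = 1.112/2.693 = 0.4128 m.
From Manning's equation, S = [nQ / (1 A R^(2/3))]² = [0.017 × 0.85 / (1 × 1.112 × 0.4128^(2/3))]² = 0.00055.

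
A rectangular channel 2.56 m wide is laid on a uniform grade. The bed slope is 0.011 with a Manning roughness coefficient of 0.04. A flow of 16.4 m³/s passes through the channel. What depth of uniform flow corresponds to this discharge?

Manning's equation rearranged: A R^(2/3) = nQ / (1·√S) = 0.04 × 16.4 / (√0.011) = 6.255.
At y = 1.84 m: A R^(2/3) = 3.905 — short.
At y = 2.95 m: A R^(2/3) = 7.001 — over.
At y = 2.69 m: A R^(2/3) = 6.263 — matches.

y_n = 2.69 m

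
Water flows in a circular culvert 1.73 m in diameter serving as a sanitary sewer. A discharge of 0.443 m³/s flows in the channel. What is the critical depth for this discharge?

y_c = 0.32 m

At critical depth, Q² T / (g A³) = 1, i.e. A³/T = Q²/g = 0.443²/9.81 = 0.02.
Try y = 0.242 m: A³/T = 0.006644 — short.
Try y = 0.385 m: A³/T = 0.04114 — over.
Try y = 0.32 m: A³/T = 0.01994 — ≈ 0.02.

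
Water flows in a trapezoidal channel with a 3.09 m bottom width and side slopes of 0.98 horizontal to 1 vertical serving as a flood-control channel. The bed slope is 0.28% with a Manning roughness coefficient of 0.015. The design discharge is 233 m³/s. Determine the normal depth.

Manning's equation rearranged: A R^(2/3) = nQ / (1·√S) = 0.015 × 233 / (√0.0028) = 66.05.
Try y = 4.35 m: A R^(2/3) = 52.36 — low.
Try y = 5.81 m: A R^(2/3) = 97.39 — high.
Try y = 4.85 m: A R^(2/3) = 65.93 — ≈ 66.05.

y_n = 4.85 m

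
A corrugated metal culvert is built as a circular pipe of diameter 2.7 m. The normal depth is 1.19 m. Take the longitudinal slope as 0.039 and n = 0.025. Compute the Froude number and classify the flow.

For a circular section of diameter D = 2.7 m at depth y = 1.19 m, the central angle is θ = 2 arccos(1 − 2y/D) = 2.904 rad. Then A = (D²/8)(θ − sin θ) = 2.432 m² and P = Dθ/2 = 3.92 m.
Hydraulic radius R = A/P = 2.432/3.92 = 0.6203 m.
V = (1/n) R^(2/3) √S = (1/0.025) × 0.6203^(2/3) × √0.039 = 5.745 m/s. Hydraulic depth D_h = A/T = 2.432/2.681 = 0.9071 m.
Froude number Fr = V/√(g·D_h) = 5.745/√(9.81×0.9071) = 1.93, which is greater than 1, so the flow is supercritical.

supercritical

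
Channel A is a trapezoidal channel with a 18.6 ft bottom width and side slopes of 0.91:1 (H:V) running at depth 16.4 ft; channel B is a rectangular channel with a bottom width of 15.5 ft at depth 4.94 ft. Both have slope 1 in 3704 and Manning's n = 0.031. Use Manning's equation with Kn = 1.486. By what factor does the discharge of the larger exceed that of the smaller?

14.6

Channel A: With bottom width b = 18.6 ft and side slope z = 0.91: A = (b + zy)y = (18.6 + 0.91×16.4)×16.4 = 549.8 ft²; P = b + 2y√(1+z²) = 18.6 + 2×16.4×1.352 = 62.95 ft. Hydraulic radius R = A/P = 549.8/62.95 = 8.734 ft. Q_A = (1.486/0.031)·549.8·8.734^(2/3)·√0.00027 = 1837 ft³/s.
Channel B: Flow area A = b·y = 15.5 × 4.94 = 76.57 ft². Wetted perimeter P = b + 2y = 15.5 + 2×4.94 = 25.38 ft. Hydraulic radius R = A/P = 76.57/25.38 = 3.017 ft. Q_B = (1.486/0.031)·76.57·3.017^(2/3)·√0.00027 = 125.9 ft³/s.
The larger discharge is 1837 ft³/s and the smaller is 125.9 ft³/s; the ratio is 14.6.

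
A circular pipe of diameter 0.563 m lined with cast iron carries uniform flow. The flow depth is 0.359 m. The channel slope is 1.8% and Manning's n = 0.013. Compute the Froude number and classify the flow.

For a circular section of diameter D = 0.563 m at depth y = 0.359 m, the central angle is θ = 2 arccos(1 − 2y/D) = 3.699 rad. Then A = (D²/8)(θ − sin θ) = 0.1675 m² and P = Dθ/2 = 1.041 m.
Hydraulic radius R = A/P = 0.1675/1.041 = 0.1609 m.
V = (1/n) R^(2/3) √S = (1/0.013) × 0.1609^(2/3) × √0.018 = 3.053 m/s. Hydraulic depth D_h = A/T = 0.1675/0.5412 = 0.3096 m.
Froude number Fr = V/√(g·D_h) = 3.053/√(9.81×0.3096) = 1.75, which is greater than 1, so the flow is supercritical.

supercritical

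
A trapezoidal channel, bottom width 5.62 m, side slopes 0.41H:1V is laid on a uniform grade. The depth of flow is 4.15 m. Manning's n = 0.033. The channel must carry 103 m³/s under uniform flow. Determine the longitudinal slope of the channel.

S = 0.00471

With bottom width b = 5.62 m and side slope z = 0.41: A = (b + zy)y = (5.62 + 0.41×4.15)×4.15 = 30.38 m²; P = b + 2y√(1+z²) = 5.62 + 2×4.15×1.081 = 14.59 m.
Hydraulic radius R = A/P = 30.38/14.59 = 2.082 m.
From Manning's equation, S = [nQ / (1 A R^(2/3))]² = [0.033 × 103 / (1 × 30.38 × 2.082^(2/3))]² = 0.00471.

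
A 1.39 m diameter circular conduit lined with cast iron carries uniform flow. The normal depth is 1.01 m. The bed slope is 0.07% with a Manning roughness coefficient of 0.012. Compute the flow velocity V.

For a circular section of diameter D = 1.39 m at depth y = 1.01 m, the central angle is θ = 2 arccos(1 − 2y/D) = 4.082 rad. Then A = (D²/8)(θ − sin θ) = 1.181 m² and P = Dθ/2 = 2.837 m.
Hydraulic radius R = A/P = 1.181/2.837 = 0.4163 m.
From Manning's equation, V = (1/n) R^(2/3) S^(1/2) = (1/0.012) × 0.4163^(2/3) × 0.0007^(1/2) = 1.23 m/s.

V = 1.23 m/s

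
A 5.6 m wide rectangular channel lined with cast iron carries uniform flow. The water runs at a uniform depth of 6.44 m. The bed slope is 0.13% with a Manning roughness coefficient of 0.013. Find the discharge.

Flow area A = b·y = 5.6 × 6.44 = 36.06 m². Wetted perimeter P = b + 2y = 5.6 + 2×6.44 = 18.48 m.
Hydraulic radius R = A/P = 36.06/18.48 = 1.952 m.
Manning's equation: Q = (1/n) A R^(2/3) S^(1/2) = (1/0.013) × 36.06 × 1.952^(2/3) × 0.0013^(1/2) = 156 m³/s.

Q = 156 m³/s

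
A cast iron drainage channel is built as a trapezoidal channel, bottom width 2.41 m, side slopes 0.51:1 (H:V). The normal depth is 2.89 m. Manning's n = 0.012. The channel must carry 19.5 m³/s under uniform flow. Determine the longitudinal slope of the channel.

S = 0.000319

With bottom width b = 2.41 m and side slope z = 0.51: A = (b + zy)y = (2.41 + 0.51×2.89)×2.89 = 11.22 m²; P = b + 2y√(1+z²) = 2.41 + 2×2.89×1.123 = 8.898 m.
Hydraulic radius R = A/P = 11.22/8.898 = 1.261 m.
From Manning's equation, S = [nQ / (1 A R^(2/3))]² = [0.012 × 19.5 / (1 × 11.22 × 1.261^(2/3))]² = 0.000319.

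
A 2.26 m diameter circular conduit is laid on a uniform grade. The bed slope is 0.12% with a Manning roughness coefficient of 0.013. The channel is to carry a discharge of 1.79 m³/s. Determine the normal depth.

y_n = 0.762 m

Manning's equation rearranged: A R^(2/3) = nQ / (1·√S) = 0.013 × 1.79 / (√0.0012) = 0.6717.
At y = 0.553 m: A R^(2/3) = 0.3599 — too small.
At y = 0.826 m: A R^(2/3) = 0.7819 — too large.
At y = 0.762 m: A R^(2/3) = 0.6717 — ≈ 0.6717.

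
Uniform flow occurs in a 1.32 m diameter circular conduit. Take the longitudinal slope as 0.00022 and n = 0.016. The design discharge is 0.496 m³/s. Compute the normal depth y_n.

Manning's equation rearranged: A R^(2/3) = nQ / (1·√S) = 0.016 × 0.496 / (√0.00022) = 0.535.
Try y = 1.05 m: A R^(2/3) = 0.6352 — high.
Try y = 0.658 m: A R^(2/3) = 0.3251 — low.
Try y = 0.909 m: A R^(2/3) = 0.5354 — close enough.

y_n = 0.909 m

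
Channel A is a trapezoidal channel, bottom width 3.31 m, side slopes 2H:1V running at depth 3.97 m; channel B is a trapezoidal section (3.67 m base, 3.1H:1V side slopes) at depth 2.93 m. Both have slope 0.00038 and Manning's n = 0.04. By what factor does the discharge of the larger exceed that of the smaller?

Channel A: With bottom width b = 3.31 m and side slope z = 2: A = (b + zy)y = (3.31 + 2×3.97)×3.97 = 44.66 m²; P = b + 2y√(1+z²) = 3.31 + 2×3.97×2.236 = 21.06 m. Hydraulic radius R = A/P = 44.66/21.06 = 2.12 m. Q_A = (1/0.04)·44.66·2.12^(2/3)·√0.00038 = 35.92 m³/s.
Channel B: With bottom width b = 3.67 m and side slope z = 3.1: A = (b + zy)y = (3.67 + 3.1×2.93)×2.93 = 37.37 m²; P = b + 2y√(1+z²) = 3.67 + 2×2.93×3.257 = 22.76 m. Hydraulic radius R = A/P = 37.37/22.76 = 1.642 m. Q_B = (1/0.04)·37.37·1.642^(2/3)·√0.00038 = 25.34 m³/s.
The larger discharge is 35.92 m³/s and the smaller is 25.34 m³/s; the ratio is 1.42.

1.42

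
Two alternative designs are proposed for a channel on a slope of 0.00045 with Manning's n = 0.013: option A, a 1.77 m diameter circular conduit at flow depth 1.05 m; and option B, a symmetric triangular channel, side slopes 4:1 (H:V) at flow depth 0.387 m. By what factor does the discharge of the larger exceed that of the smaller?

4.8

Channel A: For a circular section of diameter D = 1.77 m at depth y = 1.05 m, the central angle is θ = 2 arccos(1 − 2y/D) = 3.517 rad. Then A = (D²/8)(θ − sin θ) = 1.521 m² and P = Dθ/2 = 3.112 m. Hydraulic radius R = A/P = 1.521/3.112 = 0.4886 m. Q_A = (1/0.013)·1.521·0.4886^(2/3)·√0.00045 = 1.539 m³/s.
Channel B: For a triangular section with side slope z = 4: A = zy² = 4×0.387² = 0.5991 m²; P = 2y√(1+z²) = 2×0.387×4.123 = 3.191 m. Hydraulic radius R = A/P = 0.5991/3.191 = 0.1877 m. Q_B = (1/0.013)·0.5991·0.1877^(2/3)·√0.00045 = 0.3205 m³/s.
The larger discharge is 1.539 m³/s and the smaller is 0.3205 m³/s; the ratio is 4.8.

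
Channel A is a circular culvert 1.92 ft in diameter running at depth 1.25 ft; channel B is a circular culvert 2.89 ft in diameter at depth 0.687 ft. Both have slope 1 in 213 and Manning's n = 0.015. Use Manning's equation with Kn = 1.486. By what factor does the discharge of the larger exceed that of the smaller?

Channel A: For a circular section of diameter D = 1.92 ft at depth y = 1.25 ft, the central angle is θ = 2 arccos(1 − 2y/D) = 3.755 rad. Then A = (D²/8)(θ − sin θ) = 1.996 ft² and P = Dθ/2 = 3.605 ft. Hydraulic radius R = A/P = 1.996/3.605 = 0.5536 ft. Q_A = (1.486/0.015)·1.996·0.5536^(2/3)·√0.004695 = 9.134 ft³/s.
Channel B: For a circular section of diameter D = 2.89 ft at depth y = 0.687 ft, the central angle is θ = 2 arccos(1 − 2y/D) = 2.037 rad. Then A = (D²/8)(θ − sin θ) = 1.194 ft² and P = Dθ/2 = 2.944 ft. Hydraulic radius R = A/P = 1.194/2.944 = 0.4057 ft. Q_B = (1.486/0.015)·1.194·0.4057^(2/3)·√0.004695 = 4.443 ft³/s.
The larger discharge is 9.134 ft³/s and the smaller is 4.443 ft³/s; the ratio is 2.06.

2.06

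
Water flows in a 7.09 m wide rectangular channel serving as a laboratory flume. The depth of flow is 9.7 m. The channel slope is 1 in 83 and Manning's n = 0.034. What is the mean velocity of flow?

Flow area A = b·y = 7.09 × 9.7 = 68.77 m². Wetted perimeter P = b + 2y = 7.09 + 2×9.7 = 26.49 m.
Hydraulic radius R = A/P = 68.77/26.49 = 2.596 m.
From Manning's equation, V = (1/n) R^(2/3) S^(1/2) = (1/0.034) × 2.596^(2/3) × 0.01205^(1/2) = 6.1 m/s.

V = 6.1 m/s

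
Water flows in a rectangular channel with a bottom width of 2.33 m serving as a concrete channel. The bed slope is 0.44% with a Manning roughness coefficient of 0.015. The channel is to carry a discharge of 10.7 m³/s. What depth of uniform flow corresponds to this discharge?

y_n = 1.4 m

Manning's equation rearranged: A R^(2/3) = nQ / (1·√S) = 0.015 × 10.7 / (√0.0044) = 2.42.
At y = 1.65 m: A R^(2/3) = 2.981 — high.
At y = 0.982 m: A R^(2/3) = 1.504 — low.
At y = 1.4 m: A R^(2/3) = 2.412 — matches.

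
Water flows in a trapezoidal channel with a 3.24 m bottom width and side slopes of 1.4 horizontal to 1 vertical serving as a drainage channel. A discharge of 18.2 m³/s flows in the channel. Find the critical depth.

y_c = 1.23 m

At critical depth, Q² T / (g A³) = 1, i.e. A³/T = Q²/g = 18.2²/9.81 = 33.77.
Try y = 0.836 m: A³/T = 8.982 — too small.
Try y = 1.23 m: A³/T = 34.01 — close enough.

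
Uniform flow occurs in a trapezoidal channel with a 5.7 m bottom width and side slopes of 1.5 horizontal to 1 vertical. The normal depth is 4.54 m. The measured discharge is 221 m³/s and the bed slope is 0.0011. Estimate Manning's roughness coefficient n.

n = 0.016

With bottom width b = 5.7 m and side slope z = 1.5: A = (b + zy)y = (5.7 + 1.5×4.54)×4.54 = 56.8 m²; P = b + 2y√(1+z²) = 5.7 + 2×4.54×1.803 = 22.07 m.
Hydraulic radius R = A/P = 56.8/22.07 = 2.574 m.
Rearranging Manning's equation: n = (1/Q) A R^(2/3) S^(1/2) = (1/221) × 56.8 × 2.574^(2/3) × √0.0011 = 0.016.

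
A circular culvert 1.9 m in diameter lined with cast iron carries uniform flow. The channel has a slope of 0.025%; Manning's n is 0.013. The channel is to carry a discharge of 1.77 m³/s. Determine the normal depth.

Manning's equation rearranged: A R^(2/3) = nQ / (1·√S) = 0.013 × 1.77 / (√0.00025) = 1.455.
Try y = 1.54 m: A R^(2/3) = 1.708 — over.
Try y = 0.952 m: A R^(2/3) = 0.8661 — short.
Try y = 1.34 m: A R^(2/3) = 1.459 — ≈ 1.455.

y_n = 1.34 m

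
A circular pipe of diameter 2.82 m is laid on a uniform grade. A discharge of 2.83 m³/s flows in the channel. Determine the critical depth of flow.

At critical depth, Q² T / (g A³) = 1, i.e. A³/T = Q²/g = 2.83²/9.81 = 0.8164.
Trying y = 0.55 m: A³/T = 0.2825 — short.
Trying y = 0.722 m: A³/T = 0.818 — matches.

y_c = 0.722 m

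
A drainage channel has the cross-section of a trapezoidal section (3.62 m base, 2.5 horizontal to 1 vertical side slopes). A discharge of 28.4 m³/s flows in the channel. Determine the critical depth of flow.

At critical depth, Q² T / (g A³) = 1, i.e. A³/T = Q²/g = 28.4²/9.81 = 82.22.
Trying y = 1.67 m: A³/T = 184.3 — high.
Trying y = 1.35 m: A³/T = 81.21 — matches.

y_c = 1.35 m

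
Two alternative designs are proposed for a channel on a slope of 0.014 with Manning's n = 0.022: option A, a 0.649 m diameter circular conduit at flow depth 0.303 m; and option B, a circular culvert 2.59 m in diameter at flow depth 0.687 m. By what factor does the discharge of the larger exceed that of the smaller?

13.9

Channel A: For a circular section of diameter D = 0.649 m at depth y = 0.303 m, the central angle is θ = 2 arccos(1 − 2y/D) = 3.009 rad. Then A = (D²/8)(θ − sin θ) = 0.1515 m² and P = Dθ/2 = 0.9764 m. Hydraulic radius R = A/P = 0.1515/0.9764 = 0.1551 m. Q_A = (1/0.022)·0.1515·0.1551^(2/3)·√0.014 = 0.2352 m³/s.
Channel B: For a circular section of diameter D = 2.59 m at depth y = 0.687 m, the central angle is θ = 2 arccos(1 − 2y/D) = 2.164 rad. Then A = (D²/8)(θ − sin θ) = 1.119 m² and P = Dθ/2 = 2.803 m. Hydraulic radius R = A/P = 1.119/2.803 = 0.3994 m. Q_B = (1/0.022)·1.119·0.3994^(2/3)·√0.014 = 3.266 m³/s.
The larger discharge is 3.266 m³/s and the smaller is 0.2352 m³/s; the ratio is 13.9.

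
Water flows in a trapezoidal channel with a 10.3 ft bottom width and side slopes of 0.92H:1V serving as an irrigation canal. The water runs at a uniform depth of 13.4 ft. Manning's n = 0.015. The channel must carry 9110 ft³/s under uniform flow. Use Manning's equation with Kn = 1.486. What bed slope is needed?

S = 0.0076

With bottom width b = 10.3 ft and side slope z = 0.92: A = (b + zy)y = (10.3 + 0.92×13.4)×13.4 = 303.2 ft²; P = b + 2y√(1+z²) = 10.3 + 2×13.4×1.359 = 46.72 ft.
Hydraulic radius R = A/P = 303.2/46.72 = 6.491 ft.
From Manning's equation, S = [nQ / (1.486 A R^(2/3))]² = [0.015 × 9110 / (1.486 × 303.2 × 6.491^(2/3))]² = 0.0076.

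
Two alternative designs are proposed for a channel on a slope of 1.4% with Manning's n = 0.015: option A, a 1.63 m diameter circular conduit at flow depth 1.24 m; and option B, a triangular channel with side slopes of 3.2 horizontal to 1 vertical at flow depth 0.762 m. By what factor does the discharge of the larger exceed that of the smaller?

Channel A: For a circular section of diameter D = 1.63 m at depth y = 1.24 m, the central angle is θ = 2 arccos(1 − 2y/D) = 4.239 rad. Then A = (D²/8)(θ − sin θ) = 1.703 m² and P = Dθ/2 = 3.455 m. Hydraulic radius R = A/P = 1.703/3.455 = 0.4931 m. Q_A = (1/0.015)·1.703·0.4931^(2/3)·√0.014 = 8.385 m³/s.
Channel B: For a triangular section with side slope z = 3.2: A = zy² = 3.2×0.762² = 1.858 m²; P = 2y√(1+z²) = 2×0.762×3.353 = 5.109 m. Hydraulic radius R = A/P = 1.858/5.109 = 0.3637 m. Q_B = (1/0.015)·1.858·0.3637^(2/3)·√0.014 = 7.467 m³/s.
The larger discharge is 8.385 m³/s and the smaller is 7.467 m³/s; the ratio is 1.12.

1.12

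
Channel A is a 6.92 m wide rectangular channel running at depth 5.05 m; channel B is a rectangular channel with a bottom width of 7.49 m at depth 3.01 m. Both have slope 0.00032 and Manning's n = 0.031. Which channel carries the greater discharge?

Channel A: Flow area A = b·y = 6.92 × 5.05 = 34.95 m². Wetted perimeter P = b + 2y = 6.92 + 2×5.05 = 17.02 m. Hydraulic radius R = A/P = 34.95/17.02 = 2.053 m. Q_A = (1/0.031)·34.95·2.053^(2/3)·√0.00032 = 32.58 m³/s.
Channel B: Flow area A = b·y = 7.49 × 3.01 = 22.54 m². Wetted perimeter P = b + 2y = 7.49 + 2×3.01 = 13.51 m. Hydraulic radius R = A/P = 22.54/13.51 = 1.669 m. Q_B = (1/0.031)·22.54·1.669^(2/3)·√0.00032 = 18.3 m³/s.
Q_A = 32.58 m³/s vs Q_B = 18.3 m³/s, so channel A carries more.

channel A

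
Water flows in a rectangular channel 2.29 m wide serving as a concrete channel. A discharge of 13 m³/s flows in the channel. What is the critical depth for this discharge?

y_c = 1.49 m

For a rectangular channel, critical depth y_c = (q²/g)^(1/3) where q = Q/b = 13/2.29 = 5.677 m²/s.
So y_c = (5.677²/9.81)^(1/3) = 1.49 m.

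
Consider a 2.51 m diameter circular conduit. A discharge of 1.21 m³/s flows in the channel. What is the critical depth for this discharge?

y_c = 0.483 m

At critical depth, Q² T / (g A³) = 1, i.e. A³/T = Q²/g = 1.21²/9.81 = 0.1492.
At y = 0.379 m: A³/T = 0.05773 — short.
At y = 0.602 m: A³/T = 0.3542 — over.
At y = 0.483 m: A³/T = 0.1497 — ≈ 0.1492.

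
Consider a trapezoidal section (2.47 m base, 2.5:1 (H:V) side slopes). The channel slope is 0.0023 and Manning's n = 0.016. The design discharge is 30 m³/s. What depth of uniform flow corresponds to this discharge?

Manning's equation rearranged: A R^(2/3) = nQ / (1·√S) = 0.016 × 30 / (√0.0023) = 10.01.
At y = 1.35 m: A R^(2/3) = 6.857 — short.
At y = 2.01 m: A R^(2/3) = 16.37 — over.
At y = 1.61 m: A R^(2/3) = 10.02 — matches.

y_n = 1.61 m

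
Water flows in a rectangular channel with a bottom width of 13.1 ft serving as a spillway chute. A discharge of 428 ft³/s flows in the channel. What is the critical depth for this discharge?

For a rectangular channel, critical depth y_c = (q²/g)^(1/3) where q = Q/b = 428/13.1 = 32.67 ft²/s.
So y_c = (32.67²/32.2)^(1/3) = 3.21 ft.

y_c = 3.21 ft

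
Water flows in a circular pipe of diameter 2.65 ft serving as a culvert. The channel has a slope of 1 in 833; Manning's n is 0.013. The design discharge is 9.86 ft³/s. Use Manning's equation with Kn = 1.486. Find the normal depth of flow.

y_n = 1.47 ft

Manning's equation rearranged: A R^(2/3) = nQ / (1.486·√S) = 0.013 × 9.86 / (1.486 × √0.0012) = 2.49.
Trying y = 1.65 ft: A R^(2/3) = 2.978 — too large.
Trying y = 1.47 ft: A R^(2/3) = 2.489 — matches.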